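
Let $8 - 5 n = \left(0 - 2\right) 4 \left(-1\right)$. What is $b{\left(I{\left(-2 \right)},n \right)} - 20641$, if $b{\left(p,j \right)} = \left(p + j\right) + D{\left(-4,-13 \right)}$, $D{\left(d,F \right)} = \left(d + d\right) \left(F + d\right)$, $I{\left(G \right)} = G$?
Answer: $-20507$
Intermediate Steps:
$n = 0$ ($n = \frac{8}{5} - \frac{\left(0 - 2\right) 4 \left(-1\right)}{5} = \frac{8}{5} - \frac{\left(-2\right) 4 \left(-1\right)}{5} = \frac{8}{5} - \frac{\left(-8\right) \left(-1\right)}{5} = \frac{8}{5} - \frac{8}{5} = 0$)
$D{\left(d,F \right)} = 2 d \left(F + d\right)$
$b{\left(p,j \right)} = 136 + j + p$ ($b{\left(p,j \right)} = \left(p + j\right) + 2 \left(-4\right) \left(-13 - 4\right) = \left(j + p\right) + 2 \left(-4\right) \left(-17\right) = \left(j + p\right) + 136 = 136 + j + p$)
$b{\left(I{\left(-2 \right)},n \right)} - 20641 = \left(136 + 0 - 2\right) - 20641 = 134 - 20641 = -20507$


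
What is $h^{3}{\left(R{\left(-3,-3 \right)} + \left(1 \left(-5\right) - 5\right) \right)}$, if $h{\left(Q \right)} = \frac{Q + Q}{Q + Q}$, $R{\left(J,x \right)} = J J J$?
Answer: $1$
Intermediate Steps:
$R{\left(J,x \right)} = J^{3}$ ($R{\left(J,x \right)} = J^{2} J = J^{3}$)
$h{\left(Q \right)} = 1$ ($h{\left(Q \right)} = \frac{2 Q}{2 Q} = 2 Q \frac{1}{2 Q} = 1$)
$h^{3}{\left(R{\left(-3,-3 \right)} + \left(1 \left(-5\right) - 5\right) \right)} = 1^{3} = 1$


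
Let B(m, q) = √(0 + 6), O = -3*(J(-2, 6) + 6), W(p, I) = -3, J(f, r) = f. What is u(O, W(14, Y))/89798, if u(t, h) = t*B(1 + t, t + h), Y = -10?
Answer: -6*√6/44899 ≈ -0.00032733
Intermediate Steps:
O = -12 (O = -3*(-2 + 6) = -3*4 = -12)
B(m, q) = √6
u(t, h) = t*√6
u(O, W(14, Y))/89798 = -12*√6/89798 = -12*√6*(1/89798) = -6*√6/44899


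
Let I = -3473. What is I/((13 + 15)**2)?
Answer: -3473/784 ≈ -4.4298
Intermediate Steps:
I/((13 + 15)**2) = -3473/(13 + 15)**2 = -3473/(28**2) = -3473/784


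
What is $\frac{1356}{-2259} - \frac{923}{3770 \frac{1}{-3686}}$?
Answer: $\frac{98466769}{109185} \approx 901.83$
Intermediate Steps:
$\frac{1356}{-2259} - \frac{923}{3770 \frac{1}{-3686}} = 1356 \left(- \frac{1}{2259}\right) - \frac{923}{3770 \left(- \frac{1}{3686}\right)} = - \frac{452}{753} - \frac{923}{- \frac{1885}{1843}} = - \frac{452}{753} - - \frac{130853}{145} = - \frac{452}{753} + \frac{130853}{145} = \frac{98466769}{109185}$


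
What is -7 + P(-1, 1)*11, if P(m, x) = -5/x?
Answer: -62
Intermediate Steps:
-7 + P(-1, 1)*11 = -7 - 5/1*11 = -7 - 5*1*11 = -7 - 5*11 = -7 - 55 = -62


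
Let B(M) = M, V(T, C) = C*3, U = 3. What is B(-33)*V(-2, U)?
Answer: -297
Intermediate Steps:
V(T, C) = 3*C
B(-33)*V(-2, U) = -99*3 = -33*9 = -297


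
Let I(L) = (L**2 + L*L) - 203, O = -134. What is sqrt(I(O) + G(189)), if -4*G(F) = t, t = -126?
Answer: sqrt(142962)/2 ≈ 189.05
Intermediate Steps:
G(F) = 63/2 (G(F) = -1/4*(-126) = 63/2)
I(L) = -203 + 2*L**2 (I(L) = (L**2 + L**2) - 203 = 2*L**2 - 203 = -203 + 2*L**2)
sqrt(I(O) + G(189)) = sqrt((-203 + 2*(-134)**2) + 63/2) = sqrt((-203 + 2*17956) + 63/2) = sqrt((-203 + 35912) + 63/2) = sqrt(35709 + 63/2) = sqrt(71481/2) = sqrt(142962)/2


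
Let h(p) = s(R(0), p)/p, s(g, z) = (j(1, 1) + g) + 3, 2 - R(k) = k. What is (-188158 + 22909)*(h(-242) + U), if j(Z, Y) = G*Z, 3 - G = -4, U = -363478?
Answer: 7267790490156/121 ≈ 6.0064e+10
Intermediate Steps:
G = 7 (G = 3 - 1*(-4) = 3 + 4 = 7)
j(Z, Y) = 7*Z
R(k) = 2 - k
s(g, z) = 10 + g (s(g, z) = (7*1 + g) + 3 = (7 + g) + 3 = 10 + g)
h(p) = 12/p (h(p) = (10 + (2 - 1*0))/p = (10 + (2 + 0))/p = (10 + 2)/p = 12/p)
(-188158 + 22909)*(h(-242) + U) = (-188158 + 22909)*(12/(-242) - 363478) = -165249*(12*(-1/242) - 363478) = -165249*(-6/121 - 363478) = -165249*(-43980844/121) = 7267790490156/121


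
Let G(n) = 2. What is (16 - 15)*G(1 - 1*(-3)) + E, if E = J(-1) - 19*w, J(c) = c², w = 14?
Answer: -263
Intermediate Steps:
E = -265 (E = (-1)² - 19*14 = 1 - 266 = -265)
(16 - 15)*G(1 - 1*(-3)) + E = (16 - 15)*2 - 265 = 1*2 - 265 = 2 - 265 = -263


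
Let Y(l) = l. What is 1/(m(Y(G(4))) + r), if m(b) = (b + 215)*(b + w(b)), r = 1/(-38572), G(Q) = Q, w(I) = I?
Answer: 38572/67578143 ≈ 0.00057078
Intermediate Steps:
r = -1/38572 ≈ -2.5926e-5
m(b) = 2*b*(215 + b) (m(b) = (b + 215)*(b + b) = (215 + b)*(2*b) = 2*b*(215 + b))
1/(m(Y(G(4))) + r) = 1/(2*4*(215 + 4) - 1/38572) = 1/(2*4*219 - 1/38572) = 1/(1752 - 1/38572) = 1/(67578143/38572) = 38572/67578143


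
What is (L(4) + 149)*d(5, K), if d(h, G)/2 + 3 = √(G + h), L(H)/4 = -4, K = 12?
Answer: -798 + 266*√17 ≈ 298.75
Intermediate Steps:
L(H) = -16 (L(H) = 4*(-4) = -16)
d(h, G) = -6 + 2*√(G + h)
(L(4) + 149)*d(5, K) = (-16 + 149)*(-6 + 2*√(12 + 5)) = 133*(-6 + 2*√17) = -798 + 266*√17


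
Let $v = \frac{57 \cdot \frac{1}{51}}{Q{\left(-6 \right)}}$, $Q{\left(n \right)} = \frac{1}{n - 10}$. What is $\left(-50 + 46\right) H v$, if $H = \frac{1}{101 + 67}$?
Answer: $\frac{152}{357} \approx 0.42577$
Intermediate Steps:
$Q{\left(n \right)} = \frac{1}{-10 + n}$
$H = \frac{1}{168} \approx 0.0059524$
$v = - \frac{304}{17}$ ($v = \frac{57 \cdot \frac{1}{51}}{\frac{1}{-10 - 6}} = \frac{57 \cdot \frac{1}{51}}{\frac{1}{-16}} = \frac{19}{17 \left(- \frac{1}{16}\right)} = \frac{19}{17} \left(-16\right) = - \frac{304}{17} \approx -17.882$)
$\left(-50 + 46\right) H v = \left(-50 + 46\right) \frac{1}{168} \left(- \frac{304}{17}\right) = \left(-4\right) \frac{1}{168} \left(- \frac{304}{17}\right) = \left(- \frac{1}{42}\right) \left(- \frac{304}{17}\right) = \frac{152}{357}$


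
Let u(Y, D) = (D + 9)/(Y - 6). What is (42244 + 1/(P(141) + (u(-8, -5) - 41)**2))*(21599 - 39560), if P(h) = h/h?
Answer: -63408277407969/83570 ≈ -7.5874e+8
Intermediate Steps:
u(Y, D) = (9 + D)/(-6 + Y)
P(h) = 1
(42244 + 1/(P(141) + (u(-8, -5) - 41)**2))*(21599 - 39560) = (42244 + 1/(1 + ((9 - 5)/(-6 - 8) - 41)**2))*(21599 - 39560) = (42244 + 1/(1 + (4/(-14) - 41)**2))*(-17961) = (42244 + 1/(1 + (-1/14*4 - 41)**2))*(-17961) = (42244 + 1/(1 + (-2/7 - 41)**2))*(-17961) = (42244 + 1/(1 + (-289/7)**2))*(-17961) = (42244 + 1/(1 + 83521/49))*(-17961) = (42244 + 1/(83570/49))*(-17961) = (42244 + 49/83570)*(-17961) = (3530331129/83570)*(-17961) = -63408277407969/83570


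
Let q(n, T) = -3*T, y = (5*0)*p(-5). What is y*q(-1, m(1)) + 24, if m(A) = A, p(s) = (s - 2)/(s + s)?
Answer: 24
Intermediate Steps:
p(s) = (-2 + s)/(2*s) (p(s) = (-2 + s)/((2*s)) = (-2 + s)*(1/(2*s)) = (-2 + s)/(2*s))
y = 0 (y = (5*0)*((½)*(-2 - 5)/(-5)) = 0*((½)*(-⅕)*(-7)) = 0*(7/10) = 0)
y*q(-1, m(1)) + 24 = 0*(-3*1) + 24 = 0*(-3) + 24 = 0 + 24 = 24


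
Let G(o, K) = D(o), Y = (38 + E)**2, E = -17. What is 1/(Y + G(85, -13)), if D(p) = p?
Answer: 1/526 ≈ 0.0019011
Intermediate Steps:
Y = 441 (Y = (38 - 17)**2 = 21**2 = 441)
G(o, K) = o
1/(Y + G(85, -13)) = 1/(441 + 85) = 1/526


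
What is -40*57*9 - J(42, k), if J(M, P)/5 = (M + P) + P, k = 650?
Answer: -27230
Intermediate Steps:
J(M, P) = 5*M + 10*P (J(M, P) = 5*((M + P) + P) = 5*(M + 2*P) = 5*M + 10*P)
-40*57*9 - J(42, k) = -40*57*9 - (5*42 + 10*650) = -2280*9 - (210 + 6500) = -20520 - 1*6710 = -20520 - 6710 = -27230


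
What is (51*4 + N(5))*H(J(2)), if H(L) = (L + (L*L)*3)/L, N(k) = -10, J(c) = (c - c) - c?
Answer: -970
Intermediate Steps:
J(c) = -c (J(c) = 0 - c = -c)
H(L) = (L + 3*L²)/L (H(L) = (L + L²*3)/L = (L + 3*L²)/L)
(51*4 + N(5))*H(J(2)) = (51*4 - 10)*(1 + 3*(-1*2)) = (204 - 10)*(1 + 3*(-2)) = 194*(1 - 6) = 194*(-5) = -970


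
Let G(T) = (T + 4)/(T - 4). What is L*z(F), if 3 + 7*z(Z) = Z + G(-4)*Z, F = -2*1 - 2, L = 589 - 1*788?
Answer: 199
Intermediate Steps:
L = -199 (L = 589 - 788 = -199)
G(T) = (4 + T)/(-4 + T)
F = -4 (F = -2 - 2 = -4)
z(Z) = -3/7 + Z/7 (z(Z) = -3/7 + (Z + ((4 - 4)/(-4 - 4))*Z)/7 = -3/7 + (Z + (0/(-8))*Z)/7 = -3/7 + (Z + (-⅛*0)*Z)/7 = -3/7 + (Z + 0*Z)/7 = -3/7 + (Z + 0)/7 = -3/7 + Z/7)
L*z(F) = -199*(-3/7 + (⅐)*(-4)) = -199*(-3/7 - 4/7) = -199*(-1) = 199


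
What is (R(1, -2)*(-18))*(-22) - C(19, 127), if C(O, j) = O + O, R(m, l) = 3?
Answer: 1150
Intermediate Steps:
C(O, j) = 2*O
(R(1, -2)*(-18))*(-22) - C(19, 127) = (3*(-18))*(-22) - 2*19 = -54*(-22) - 1*38 = 1188 - 38 = 1150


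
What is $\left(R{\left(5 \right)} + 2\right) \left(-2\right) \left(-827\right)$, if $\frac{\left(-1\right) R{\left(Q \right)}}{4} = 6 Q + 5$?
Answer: $-228252$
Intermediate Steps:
$R{\left(Q \right)} = -20 - 24 Q$ ($R{\left(Q \right)} = - 4 \left(6 Q + 5\right) = - 4 \left(5 + 6 Q\right) = -20 - 24 Q$)
$\left(R{\left(5 \right)} + 2\right) \left(-2\right) \left(-827\right) = \left(\left(-20 - 120\right) + 2\right) \left(-2\right) \left(-827\right) = \left(-140 + 2\right) \left(-2\right) \left(-827\right) = \left(-138\right) \left(-2\right) \left(-827\right) = 276 \left(-827\right) = -228252$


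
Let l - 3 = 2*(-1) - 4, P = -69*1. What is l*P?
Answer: 207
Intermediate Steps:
P = -69
l = -3 (l = 3 + (2*(-1) - 4) = 3 + (-2 - 4) = 3 - 6 = -3)
l*P = -3*(-69) = 207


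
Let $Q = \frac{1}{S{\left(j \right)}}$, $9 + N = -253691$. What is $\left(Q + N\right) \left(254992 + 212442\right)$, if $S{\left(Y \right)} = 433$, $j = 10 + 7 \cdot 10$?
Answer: $- \frac{51348606043966}{433} \approx -1.1859 \cdot 10^{11}$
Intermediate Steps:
$j = 80$ ($j = 10 + 70 = 80$)
$N = -253700$ ($N = -9 - 253691 = -253700$)
$Q = \frac{1}{433} \approx 0.0023095$
$\left(Q + N\right) \left(254992 + 212442\right) = \left(\frac{1}{433} - 253700\right) \left(254992 + 212442\right) = \left(- \frac{109852099}{433}\right) 467434 = - \frac{51348606043966}{433}$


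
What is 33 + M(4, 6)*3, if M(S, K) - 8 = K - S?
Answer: 63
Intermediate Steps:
M(S, K) = 8 + K - S (M(S, K) = 8 + (K - S) = 8 + K - S)
33 + M(4, 6)*3 = 33 + (8 + 6 - 1*4)*3 = 33 + (8 + 6 - 4)*3 = 33 + 10*3 = 33 + 30 = 63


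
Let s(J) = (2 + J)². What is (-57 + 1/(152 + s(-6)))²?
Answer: 91680625/28224 ≈ 3248.3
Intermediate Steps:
(-57 + 1/(152 + s(-6)))² = (-57 + 1/(152 + (2 - 6)²))² = (-57 + 1/(152 + (-4)²))² = (-57 + 1/(152 + 16))² = (-57 + 1/168)² = (-9575/168)² = 91680625/28224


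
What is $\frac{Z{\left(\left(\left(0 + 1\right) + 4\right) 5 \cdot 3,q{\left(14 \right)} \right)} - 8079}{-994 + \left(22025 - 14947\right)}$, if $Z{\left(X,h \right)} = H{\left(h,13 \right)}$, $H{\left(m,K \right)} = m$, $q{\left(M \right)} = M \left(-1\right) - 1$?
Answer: $- \frac{1349}{1014} \approx -1.3304$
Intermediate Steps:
$q{\left(M \right)} = -1 - M$ ($q{\left(M \right)} = - M - 1 = -1 - M$)
$Z{\left(X,h \right)} = h$
$\frac{Z{\left(\left(\left(0 + 1\right) + 4\right) 5 \cdot 3,q{\left(14 \right)} \right)} - 8079}{-994 + \left(22025 - 14947\right)} = \frac{\left(-1 - 14\right) - 8079}{-994 + \left(22025 - 14947\right)} = \frac{-15 - 8079}{-994 + 7078} = - \frac{8094}{6084} = \left(-8094\right) \frac{1}{6084} = - \frac{1349}{1014}$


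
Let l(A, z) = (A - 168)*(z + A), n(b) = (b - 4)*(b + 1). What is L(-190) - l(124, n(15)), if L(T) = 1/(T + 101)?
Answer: 1174799/89 ≈ 13200.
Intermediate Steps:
n(b) = (1 + b)*(-4 + b) (n(b) = (-4 + b)*(1 + b) = (1 + b)*(-4 + b))
l(A, z) = (-168 + A)*(A + z)
L(T) = 1/(101 + T)
L(-190) - l(124, n(15)) = 1/(101 - 190) - (124² - 168*124 - 168*(-4 + 15² - 3*15) + 124*(-4 + 15² - 3*15)) = 1/(-89) - (15376 - 20832 - 168*(-4 + 225 - 45) + 124*(-4 + 225 - 45)) = -1/89 - (15376 - 20832 - 168*176 + 124*176) = -1/89 - (15376 - 20832 - 29568 + 21824) = -1/89 - 1*(-13200) = -1/89 + 13200 = 1174799/89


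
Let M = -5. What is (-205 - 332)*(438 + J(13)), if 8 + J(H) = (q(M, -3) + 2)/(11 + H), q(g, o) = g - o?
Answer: -230910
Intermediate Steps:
J(H) = -8 (J(H) = -8 + ((-5 - 1*(-3)) + 2)/(11 + H) = -8 + ((-5 + 3) + 2)/(11 + H) = -8 + (-2 + 2)/(11 + H) = -8 + 0/(11 + H) = -8 + 0 = -8)
(-205 - 332)*(438 + J(13)) = (-205 - 332)*(438 - 8) = -537*430 = -230910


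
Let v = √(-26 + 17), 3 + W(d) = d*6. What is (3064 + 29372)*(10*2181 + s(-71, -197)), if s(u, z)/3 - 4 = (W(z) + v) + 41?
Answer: 596498040 + 291924*I ≈ 5.965e+8 + 2.9192e+5*I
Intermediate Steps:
W(d) = -3 + 6*d (W(d) = -3 + d*6 = -3 + 6*d)
v = 3*I (v = √(-9) = 3*I ≈ 3.0*I)
s(u, z) = 126 + 9*I + 18*z (s(u, z) = 12 + 3*(((-3 + 6*z) + 3*I) + 41) = 12 + 3*((-3 + 3*I + 6*z) + 41) = 12 + 3*(38 + 3*I + 6*z) = 12 + (114 + 9*I + 18*z) = 126 + 9*I + 18*z)
(3064 + 29372)*(10*2181 + s(-71, -197)) = (3064 + 29372)*(10*2181 + (126 + 9*I + 18*(-197))) = 32436*(21810 + (126 + 9*I - 3546)) = 32436*(21810 + (-3420 + 9*I)) = 32436*(18390 + 9*I) = 596498040 + 291924*I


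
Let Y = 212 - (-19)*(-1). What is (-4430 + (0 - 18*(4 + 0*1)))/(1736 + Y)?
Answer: -4502/1929 ≈ -2.3339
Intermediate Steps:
Y = 193 (Y = 212 - 1*19 = 212 - 19 = 193)
(-4430 + (0 - 18*(4 + 0*1)))/(1736 + Y) = (-4430 + (0 - 18*(4 + 0*1)))/(1736 + 193) = (-4430 + (0 - 18*(4 + 0)))/1929 = (-4430 + (0 - 18*4))*(1/1929) = (-4430 + (0 - 72))*(1/1929) = (-4430 - 72)*(1/1929) = -4502*1/1929 = -4502/1929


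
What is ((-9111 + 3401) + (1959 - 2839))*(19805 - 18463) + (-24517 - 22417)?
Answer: -8890714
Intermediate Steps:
((-9111 + 3401) + (1959 - 2839))*(19805 - 18463) + (-24517 - 22417) = (-5710 - 880)*1342 - 46934 = -6590*1342 - 46934 = -8843780 - 46934 = -8890714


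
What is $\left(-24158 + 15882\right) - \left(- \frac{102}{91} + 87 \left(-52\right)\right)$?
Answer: $- \frac{341330}{91} \approx -3750.9$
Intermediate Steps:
$\left(-24158 + 15882\right) - \left(- \frac{102}{91} + 87 \left(-52\right)\right) = -8276 - \left(\left(-102\right) \frac{1}{91} - 4524\right) = -8276 - \left(- \frac{102}{91} - 4524\right) = -8276 - - \frac{411786}{91} = -8276 + \frac{411786}{91} = - \frac{341330}{91}$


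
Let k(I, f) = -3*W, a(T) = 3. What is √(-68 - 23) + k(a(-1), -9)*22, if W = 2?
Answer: -132 + I*√91 ≈ -132.0 + 9.5394*I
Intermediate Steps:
k(I, f) = -6 (k(I, f) = -3*2 = -6)
√(-68 - 23) + k(a(-1), -9)*22 = √(-68 - 23) - 6*22 = √(-91) - 132 = I*√91 - 132 = -132 + I*√91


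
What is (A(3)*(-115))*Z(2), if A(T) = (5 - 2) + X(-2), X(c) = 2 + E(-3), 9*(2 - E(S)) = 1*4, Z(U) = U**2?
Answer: -27140/9 ≈ -3015.6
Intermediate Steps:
E(S) = 14/9 (E(S) = 2 - 4/9 = 14/9)
X(c) = 32/9 (X(c) = 2 + 14/9 = 32/9)
A(T) = 59/9 (A(T) = (5 - 2) + 32/9 = 3 + 32/9 = 59/9)
(A(3)*(-115))*Z(2) = ((59/9)*(-115))*2**2 = -6785/9*4 = -27140/9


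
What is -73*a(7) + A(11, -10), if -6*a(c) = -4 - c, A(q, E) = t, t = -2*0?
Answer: -803/6 ≈ -133.83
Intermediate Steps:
t = 0
A(q, E) = 0
a(c) = ⅔ + c/6 (a(c) = -(-4 - c)/6 = ⅔ + c/6)
-73*a(7) + A(11, -10) = -73*(⅔ + (⅙)*7) + 0 = -73*(⅔ + 7/6) + 0 = -73*11/6 + 0 = -803/6 + 0 = -803/6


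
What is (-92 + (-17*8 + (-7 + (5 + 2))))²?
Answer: 51984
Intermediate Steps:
(-92 + (-17*8 + (-7 + (5 + 2))))² = (-92 + (-136 + (-7 + 7)))² = (-92 + (-136 + 0))² = (-92 - 136)² = (-228)² = 51984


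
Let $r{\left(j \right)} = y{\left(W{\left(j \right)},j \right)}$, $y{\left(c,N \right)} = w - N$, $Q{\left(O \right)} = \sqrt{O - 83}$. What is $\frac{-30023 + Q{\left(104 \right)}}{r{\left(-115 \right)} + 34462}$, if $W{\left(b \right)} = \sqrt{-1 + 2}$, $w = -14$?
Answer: $- \frac{30023}{34563} + \frac{\sqrt{21}}{34563} \approx -0.86851$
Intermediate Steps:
$W{\left(b \right)} = 1$ ($W{\left(b \right)} = \sqrt{1} = 1$)
$Q{\left(O \right)} = \sqrt{-83 + O}$
$y{\left(c,N \right)} = -14 - N$
$r{\left(j \right)} = -14 - j$
$\frac{-30023 + Q{\left(104 \right)}}{r{\left(-115 \right)} + 34462} = \frac{-30023 + \sqrt{-83 + 104}}{\left(-14 - -115\right) + 34462} = \frac{-30023 + \sqrt{21}}{\left(-14 + 115\right) + 34462} = \frac{-30023 + \sqrt{21}}{101 + 34462} = \frac{-30023 + \sqrt{21}}{34563} = \left(-30023 + \sqrt{21}\right) \frac{1}{34563} = - \frac{30023}{34563} + \frac{\sqrt{21}}{34563}$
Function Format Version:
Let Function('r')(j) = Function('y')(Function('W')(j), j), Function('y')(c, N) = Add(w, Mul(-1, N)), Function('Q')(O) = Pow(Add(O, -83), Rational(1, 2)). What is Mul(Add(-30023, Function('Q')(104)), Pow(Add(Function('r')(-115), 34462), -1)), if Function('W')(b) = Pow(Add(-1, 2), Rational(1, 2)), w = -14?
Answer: Add(Rational(-30023, 34563), Mul(Rational(1, 34563), Pow(21, Rational(1, 2)))) ≈ -0.86851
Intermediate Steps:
Function('W')(b) = 1 (Function('W')(b) = Pow(1, Rational(1, 2)) = 1)
Function('Q')(O) = Pow(Add(-83, O), Rational(1, 2))
Function('y')(c, N) = Add(-14, Mul(-1, N))
Function('r')(j) = Add(-14, Mul(-1, j))
Mul(Add(-30023, Function('Q')(104)), Pow(Add(Function('r')(-115), 34462), -1)) = Mul(Add(-30023, Pow(Add(-83, 104), Rational(1, 2))), Pow(Add(Add(-14, Mul(-1, -115)), 34462), -1)) = Mul(Add(-30023, Pow(21, Rational(1, 2))), Pow(Add(Add(-14, 115), 34462), -1)) = Mul(Add(-30023, Pow(21, Rational(1, 2))), Pow(Add(101, 34462), -1)) = Mul(Add(-30023, Pow(21, Rational(1, 2))), Pow(34563, -1)) = Mul(Add(-30023, Pow(21, Rational(1, 2))), Rational(1, 34563)) = Add(Rational(-30023, 34563), Mul(Rational(1, 34563), Pow(21, Rational(1, 2))))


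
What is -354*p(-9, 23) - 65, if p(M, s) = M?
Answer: 3121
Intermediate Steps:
-354*p(-9, 23) - 65 = -354*(-9) - 65 = 3186 - 65 = 3121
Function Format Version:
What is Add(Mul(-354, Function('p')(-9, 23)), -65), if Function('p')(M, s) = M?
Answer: 3121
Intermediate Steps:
Add(Mul(-354, Function('p')(-9, 23)), -65) = Add(Mul(-354, -9), -65) = Add(3186, -65) = 3121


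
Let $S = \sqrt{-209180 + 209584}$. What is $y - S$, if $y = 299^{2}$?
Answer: $89401 - 2 \sqrt{101} \approx 89381.0$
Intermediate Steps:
$y = 89401$
$S = 2 \sqrt{101}$ ($S = \sqrt{404} = 2 \sqrt{101} \approx 20.1$)
$y - S = 89401 - 2 \sqrt{101}$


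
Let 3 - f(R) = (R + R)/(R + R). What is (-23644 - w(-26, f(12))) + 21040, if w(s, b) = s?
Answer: -2578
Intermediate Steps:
f(R) = 2 (f(R) = 3 - (R + R)/(R + R) = 3 - 2*R/(2*R) = 3 - 2*R*1/(2*R) = 3 - 1*1 = 3 - 1 = 2)
(-23644 - w(-26, f(12))) + 21040 = (-23644 - 1*(-26)) + 21040 = (-23644 + 26) + 21040 = -23618 + 21040 = -2578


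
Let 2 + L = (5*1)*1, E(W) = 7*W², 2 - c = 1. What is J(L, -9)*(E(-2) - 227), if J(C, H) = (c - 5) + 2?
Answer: 398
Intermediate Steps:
c = 1 (c = 2 - 1*1 = 2 - 1 = 1)
L = 3 (L = -2 + (5*1)*1 = -2 + 5*1 = -2 + 5 = 3)
J(C, H) = -2 (J(C, H) = (1 - 5) + 2 = -4 + 2 = -2)
J(L, -9)*(E(-2) - 227) = -2*(7*(-2)² - 227) = -2*(7*4 - 227) = -2*(28 - 227) = -2*(-199) = 398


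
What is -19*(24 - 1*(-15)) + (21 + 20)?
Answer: -700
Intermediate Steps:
-19*(24 - 1*(-15)) + (21 + 20) = -19*(24 + 15) + 41 = -19*39 + 41 = -741 + 41 = -700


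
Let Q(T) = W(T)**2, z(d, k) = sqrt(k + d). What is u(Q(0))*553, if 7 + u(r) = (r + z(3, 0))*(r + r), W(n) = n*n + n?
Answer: -3871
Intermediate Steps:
z(d, k) = sqrt(d + k)
W(n) = n + n**2 (W(n) = n**2 + n = n + n**2)
Q(T) = T**2*(1 + T)**2 (Q(T) = (T*(1 + T))**2 = T**2*(1 + T)**2)
u(r) = -7 + 2*r*(r + sqrt(3)) (u(r) = -7 + (r + sqrt(3 + 0))*(r + r) = -7 + (r + sqrt(3))*(2*r) = -7 + 2*r*(r + sqrt(3)))
u(Q(0))*553 = (-7 + 2*(0**2*(1 + 0)**2)**2 + 2*(0**2*(1 + 0)**2)*sqrt(3))*553 = (-7 + 2*(0*1**2)**2 + 2*(0*1**2)*sqrt(3))*553 = (-7 + 2*(0*1)**2 + 2*(0*1)*sqrt(3))*553 = (-7 + 2*0**2 + 2*0*sqrt(3))*553 = (-7 + 2*0 + 0)*553 = (-7 + 0 + 0)*553 = -7*553 = -3871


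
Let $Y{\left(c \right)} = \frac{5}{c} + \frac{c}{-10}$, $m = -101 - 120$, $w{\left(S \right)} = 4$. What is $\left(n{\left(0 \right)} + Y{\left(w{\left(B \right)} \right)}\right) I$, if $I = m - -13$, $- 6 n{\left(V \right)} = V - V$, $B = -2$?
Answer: $- \frac{884}{5} \approx -176.8$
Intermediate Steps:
$n{\left(V \right)} = 0$ ($n{\left(V \right)} = - \frac{V - V}{6} = \left(- \frac{1}{6}\right) 0 = 0$)
$m = -221$ ($m = -101 - 120 = -221$)
$Y{\left(c \right)} = \frac{5}{c} - \frac{c}{10}$ ($Y{\left(c \right)} = \frac{5}{c} + c \left(- \frac{1}{10}\right) = \frac{5}{c} - \frac{c}{10}$)
$I = -208$ ($I = -221 - -13 = -221 + 13 = -208$)
$\left(n{\left(0 \right)} + Y{\left(w{\left(B \right)} \right)}\right) I = \left(0 + \left(\frac{5}{4} - \frac{2}{5}\right)\right) \left(-208\right) = \left(0 + \frac{17}{20}\right) \left(-208\right) = \frac{17}{20} \left(-208\right) = - \frac{884}{5}$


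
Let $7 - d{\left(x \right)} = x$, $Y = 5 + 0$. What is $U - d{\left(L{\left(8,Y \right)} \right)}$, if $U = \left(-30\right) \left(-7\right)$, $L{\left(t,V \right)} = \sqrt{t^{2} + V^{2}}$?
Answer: $203 + \sqrt{89} \approx 212.43$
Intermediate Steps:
$Y = 5$
$L{\left(t,V \right)} = \sqrt{V^{2} + t^{2}}$
$U = 210$
$d{\left(x \right)} = 7 - x$
$U - d{\left(L{\left(8,Y \right)} \right)} = 210 - \left(7 - \sqrt{5^{2} + 8^{2}}\right) = 210 - \left(7 - \sqrt{25 + 64}\right) = 210 - \left(7 - \sqrt{89}\right) = 203 + \sqrt{89}$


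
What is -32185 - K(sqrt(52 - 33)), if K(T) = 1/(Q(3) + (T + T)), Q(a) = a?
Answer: -2156392/67 - 2*sqrt(19)/67 ≈ -32185.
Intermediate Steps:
K(T) = 1/(3 + 2*T) (K(T) = 1/(3 + (T + T)) = 1/(3 + 2*T))
-32185 - K(sqrt(52 - 33)) = -32185 - 1/(3 + 2*sqrt(52 - 33)) = -32185 - 1/(3 + 2*sqrt(19))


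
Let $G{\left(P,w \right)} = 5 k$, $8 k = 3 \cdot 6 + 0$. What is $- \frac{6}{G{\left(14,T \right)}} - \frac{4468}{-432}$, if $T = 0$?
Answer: $\frac{5297}{540} \approx 9.8093$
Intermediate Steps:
$k = \frac{9}{4}$ ($k = \frac{3 \cdot 6 + 0}{8} = \frac{18 + 0}{8} = \frac{1}{8} \cdot 18 = \frac{9}{4} \approx 2.25$)
$G{\left(P,w \right)} = \frac{45}{4}$ ($G{\left(P,w \right)} = 5 \cdot \frac{9}{4} = \frac{45}{4}$)
$- \frac{6}{G{\left(14,T \right)}} - \frac{4468}{-432} = - \frac{6}{\frac{45}{4}} - \frac{4468}{-432} = \left(-6\right) \frac{4}{45} - - \frac{1117}{108} = - \frac{8}{15} + \frac{1117}{108} = \frac{5297}{540}$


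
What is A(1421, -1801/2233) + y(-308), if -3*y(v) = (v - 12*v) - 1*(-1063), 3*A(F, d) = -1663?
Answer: -2038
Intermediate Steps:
A(F, d) = -1663/3 (A(F, d) = (⅓)*(-1663) = -1663/3)
y(v) = -1063/3 + 11*v/3 (y(v) = -((v - 12*v) - 1*(-1063))/3 = -(-11*v + 1063)/3 = -(1063 - 11*v)/3 = -1063/3 + 11*v/3)
A(1421, -1801/2233) + y(-308) = -1663/3 + (-1063/3 + (11/3)*(-308)) = -1663/3 + (-1063/3 - 3388/3) = -1663/3 - 4451/3 = -2038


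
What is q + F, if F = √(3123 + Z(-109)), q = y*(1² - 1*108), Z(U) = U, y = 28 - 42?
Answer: 1498 + √3014 ≈ 1552.9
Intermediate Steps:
y = -14
q = 1498 (q = -14*(1² - 1*108) = -14*(1 - 108) = -14*(-107) = 1498)
F = √3014 (F = √(3123 - 109) = √3014 ≈ 54.900)
q + F = 1498 + √3014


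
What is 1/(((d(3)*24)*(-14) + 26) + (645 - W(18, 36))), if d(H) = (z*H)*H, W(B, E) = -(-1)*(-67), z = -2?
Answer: 1/6786 ≈ 0.00014736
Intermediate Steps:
W(B, E) = -67 (W(B, E) = -1*67 = -67)
d(H) = -2*H² (d(H) = (-2*H)*H = -2*H²)
1/(((d(3)*24)*(-14) + 26) + (645 - W(18, 36))) = 1/(((-2*3²*24)*(-14) + 26) + (645 - 1*(-67))) = 1/(((-2*9*24)*(-14) + 26) + (645 + 67)) = 1/((-18*24*(-14) + 26) + 712) = 1/((-432*(-14) + 26) + 712) = 1/((6048 + 26) + 712) = 1/(6074 + 712) = 1/6786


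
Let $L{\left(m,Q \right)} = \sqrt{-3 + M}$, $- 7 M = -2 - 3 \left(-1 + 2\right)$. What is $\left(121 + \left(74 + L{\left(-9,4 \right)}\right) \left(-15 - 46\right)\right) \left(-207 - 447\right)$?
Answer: $2873022 + \frac{159576 i \sqrt{7}}{7} \approx 2.873 \cdot 10^{6} + 60314.0 i$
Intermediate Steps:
$M = \frac{5}{7}$ ($M = - \frac{-2 - 3 \left(-1 + 2\right)}{7} = - \frac{-2 - 3}{7} = \left(- \frac{1}{7}\right) \left(-5\right) = \frac{5}{7} \approx 0.71429$)
$L{\left(m,Q \right)} = \frac{4 i \sqrt{7}}{7}$ ($L{\left(m,Q \right)} = \sqrt{-3 + \frac{5}{7}} = \sqrt{- \frac{16}{7}} = \frac{4 i \sqrt{7}}{7}$)
$\left(121 + \left(74 + L{\left(-9,4 \right)}\right) \left(-15 - 46\right)\right) \left(-207 - 447\right) = \left(121 + \left(74 + \frac{4 i \sqrt{7}}{7}\right) \left(-15 - 46\right)\right) \left(-207 - 447\right) = \left(121 + \left(74 + \frac{4 i \sqrt{7}}{7}\right) \left(-61\right)\right) \left(-654\right) = \left(121 - \left(4514 + \frac{244 i \sqrt{7}}{7}\right)\right) \left(-654\right) = \left(-4393 - \frac{244 i \sqrt{7}}{7}\right) \left(-654\right) = 2873022 + \frac{159576 i \sqrt{7}}{7}$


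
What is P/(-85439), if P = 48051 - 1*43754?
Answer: -4297/85439 ≈ -0.050293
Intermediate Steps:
P = 4297 (P = 48051 - 43754 = 4297)
P/(-85439) = 4297/(-85439) = 4297*(-1/85439) = -4297/85439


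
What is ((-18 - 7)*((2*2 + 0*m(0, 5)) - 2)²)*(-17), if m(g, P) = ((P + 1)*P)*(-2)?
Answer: 1700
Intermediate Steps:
m(g, P) = -2*P*(1 + P) (m(g, P) = ((1 + P)*P)*(-2) = (P*(1 + P))*(-2) = -2*P*(1 + P))
((-18 - 7)*((2*2 + 0*m(0, 5)) - 2)²)*(-17) = ((-18 - 7)*((2*2 + 0*(-2*5*(1 + 5))) - 2)²)*(-17) = -25*((4 + 0*(-2*5*6)) - 2)²*(-17) = -25*((4 + 0*(-60)) - 2)²*(-17) = -25*((4 + 0) - 2)²*(-17) = -25*(4 - 2)²*(-17) = -25*2²*(-17) = -25*4*(-17) = -100*(-17) = 1700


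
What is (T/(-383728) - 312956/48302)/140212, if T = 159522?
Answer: -31948802903/649701390942368 ≈ -4.9175e-5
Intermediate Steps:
(T/(-383728) - 312956/48302)/140212 = (159522/(-383728) - 312956/48302)/140212 = (159522*(-1/383728) - 312956*1/48302)*(1/140212) = (-79761/191864 - 156478/24151)*(1/140212) = -31948802903/4633707464*1/140212 = -31948802903/649701390942368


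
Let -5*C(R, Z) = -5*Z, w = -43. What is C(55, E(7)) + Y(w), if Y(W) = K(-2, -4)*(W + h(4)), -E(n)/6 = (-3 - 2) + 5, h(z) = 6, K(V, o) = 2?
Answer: -74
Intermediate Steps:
E(n) = 0 (E(n) = -6*((-3 - 2) + 5) = -6*(-5 + 5) = -6*0 = 0)
C(R, Z) = Z (C(R, Z) = -(-1)*Z = Z)
Y(W) = 12 + 2*W (Y(W) = 2*(W + 6) = 2*(6 + W) = 12 + 2*W)
C(55, E(7)) + Y(w) = 0 + (12 + 2*(-43)) = 0 + (12 - 86) = 0 - 74 = -74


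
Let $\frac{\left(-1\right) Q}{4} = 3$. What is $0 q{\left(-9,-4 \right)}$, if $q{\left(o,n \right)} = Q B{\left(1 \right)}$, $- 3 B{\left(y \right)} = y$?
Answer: $0$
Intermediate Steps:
$Q = -12$ ($Q = \left(-4\right) 3 = -12$)
$B{\left(y \right)} = - \frac{y}{3}$
$q{\left(o,n \right)} = 4$ ($q{\left(o,n \right)} = - 12 \left(\left(- \frac{1}{3}\right) 1\right) = \left(-12\right) \left(- \frac{1}{3}\right) = 4$)
$0 q{\left(-9,-4 \right)} = 0 \cdot 4 = 0$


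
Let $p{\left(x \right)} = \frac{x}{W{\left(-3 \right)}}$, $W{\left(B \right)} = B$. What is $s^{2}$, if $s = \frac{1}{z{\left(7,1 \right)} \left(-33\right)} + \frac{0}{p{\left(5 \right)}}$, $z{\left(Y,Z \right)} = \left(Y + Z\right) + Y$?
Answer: $\frac{1}{245025} \approx 4.0812 \cdot 10^{-6}$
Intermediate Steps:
$z{\left(Y,Z \right)} = Z + 2 Y$
$p{\left(x \right)} = - \frac{x}{3}$ ($p{\left(x \right)} = \frac{x}{-3} = x \left(- \frac{1}{3}\right) = - \frac{x}{3}$)
$s = - \frac{1}{495}$ ($s = \frac{1}{\left(1 + 2 \cdot 7\right) \left(-33\right)} + \frac{0}{\left(- \frac{1}{3}\right) 5} = \frac{1}{1 + 14} \left(- \frac{1}{33}\right) + \frac{0}{- \frac{5}{3}} = \frac{1}{15} \left(- \frac{1}{33}\right) + 0 \left(- \frac{3}{5}\right) = \frac{1}{15} \left(- \frac{1}{33}\right) + 0 = - \frac{1}{495} + 0 = - \frac{1}{495} \approx -0.0020202$)
$s^{2} = \left(- \frac{1}{495}\right)^{2} = \frac{1}{245025}$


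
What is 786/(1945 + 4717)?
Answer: 393/3331 ≈ 0.11798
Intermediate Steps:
786/(1945 + 4717) = 786/6662 = 786*(1/6662) = 393/3331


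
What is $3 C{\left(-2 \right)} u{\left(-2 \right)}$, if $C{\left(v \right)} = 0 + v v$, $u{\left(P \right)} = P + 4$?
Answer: $24$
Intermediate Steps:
$u{\left(P \right)} = 4 + P$
$C{\left(v \right)} = v^{2}$ ($C{\left(v \right)} = 0 + v^{2} = v^{2}$)
$3 C{\left(-2 \right)} u{\left(-2 \right)} = 3 \left(-2\right)^{2} \left(4 - 2\right) = 3 \cdot 4 \cdot 2 = 12 \cdot 2 = 24$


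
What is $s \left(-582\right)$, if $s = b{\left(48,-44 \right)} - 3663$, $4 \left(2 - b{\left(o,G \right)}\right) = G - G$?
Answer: $2130702$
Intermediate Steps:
$b{\left(o,G \right)} = 2$ ($b{\left(o,G \right)} = 2 - \frac{G - G}{4} = 2 - 0 = 2 + 0 = 2$)
$s = -3661$ ($s = 2 - 3663 = -3661$)
$s \left(-582\right) = \left(-3661\right) \left(-582\right) = 2130702$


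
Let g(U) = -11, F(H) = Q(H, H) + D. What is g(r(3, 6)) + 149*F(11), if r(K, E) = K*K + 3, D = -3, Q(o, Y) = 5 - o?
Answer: -1352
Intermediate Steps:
r(K, E) = 3 + K**2 (r(K, E) = K**2 + 3 = 3 + K**2)
F(H) = 2 - H (F(H) = (5 - H) - 3 = 2 - H)
g(r(3, 6)) + 149*F(11) = -11 + 149*(2 - 1*11) = -11 + 149*(2 - 11) = -11 + 149*(-9) = -11 - 1341 = -1352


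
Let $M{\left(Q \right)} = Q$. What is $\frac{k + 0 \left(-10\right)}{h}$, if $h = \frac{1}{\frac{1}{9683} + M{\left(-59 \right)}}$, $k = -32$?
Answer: $\frac{18281472}{9683} \approx 1888.0$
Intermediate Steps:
$h = - \frac{9683}{571296}$ ($h = \frac{1}{\frac{1}{9683} - 59} = \frac{1}{- \frac{571296}{9683}} = - \frac{9683}{571296} \approx -0.016949$)
$\frac{k + 0 \left(-10\right)}{h} = \frac{-32 + 0 \left(-10\right)}{- \frac{9683}{571296}} = \left(-32 + 0\right) \left(- \frac{571296}{9683}\right) = \left(-32\right) \left(- \frac{571296}{9683}\right) = \frac{18281472}{9683}$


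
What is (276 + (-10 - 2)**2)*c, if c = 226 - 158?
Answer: 28560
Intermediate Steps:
c = 68
(276 + (-10 - 2)**2)*c = (276 + (-10 - 2)**2)*68 = (276 + (-12)**2)*68 = (276 + 144)*68 = 420*68 = 28560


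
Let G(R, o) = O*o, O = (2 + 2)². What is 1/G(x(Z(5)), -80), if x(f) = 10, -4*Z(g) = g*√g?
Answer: -1/1280 ≈ -0.00078125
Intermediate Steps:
O = 16 (O = 4² = 16)
Z(g) = -g^(3/2)/4 (Z(g) = -g*√g/4 = -g^(3/2)/4)
G(R, o) = 16*o
1/G(x(Z(5)), -80) = 1/(16*(-80)) = 1/(-1280) = -1/1280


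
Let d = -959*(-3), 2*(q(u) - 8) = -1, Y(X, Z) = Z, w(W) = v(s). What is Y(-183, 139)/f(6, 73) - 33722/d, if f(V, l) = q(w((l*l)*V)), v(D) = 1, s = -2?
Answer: 32664/4795 ≈ 6.8121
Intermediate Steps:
w(W) = 1
q(u) = 15/2 (q(u) = 8 + (½)*(-1) = 8 - ½ = 15/2)
f(V, l) = 15/2
d = 2877
Y(-183, 139)/f(6, 73) - 33722/d = 139/(15/2) - 33722/2877 = 139*(2/15) - 33722*1/2877 = 278/15 - 33722/2877 = 32664/4795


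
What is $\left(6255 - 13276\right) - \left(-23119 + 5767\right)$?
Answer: $10331$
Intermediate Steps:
$\left(6255 - 13276\right) - \left(-23119 + 5767\right) = \left(6255 - 13276\right) - -17352 = -7021 + 17352 = 10331$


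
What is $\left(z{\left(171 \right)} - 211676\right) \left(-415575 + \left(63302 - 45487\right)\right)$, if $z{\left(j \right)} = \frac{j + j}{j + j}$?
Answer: $84195848000$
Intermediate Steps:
$z{\left(j \right)} = 1$ ($z{\left(j \right)} = \frac{2 j}{2 j} = 2 j \frac{1}{2 j} = 1$)
$\left(z{\left(171 \right)} - 211676\right) \left(-415575 + \left(63302 - 45487\right)\right) = \left(1 - 211676\right) \left(-415575 + \left(63302 - 45487\right)\right) = - 211675 \left(-415575 + \left(63302 - 45487\right)\right) = - 211675 \left(-415575 + 17815\right) = \left(-211675\right) \left(-397760\right) = 84195848000$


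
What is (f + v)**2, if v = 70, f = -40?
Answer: 900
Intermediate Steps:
(f + v)**2 = (-40 + 70)**2 = 30**2 = 900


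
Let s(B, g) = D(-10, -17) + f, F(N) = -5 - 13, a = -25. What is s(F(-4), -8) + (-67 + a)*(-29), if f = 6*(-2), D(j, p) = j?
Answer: 2646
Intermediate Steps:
F(N) = -18
f = -12
s(B, g) = -22 (s(B, g) = -10 - 12 = -22)
s(F(-4), -8) + (-67 + a)*(-29) = -22 + (-67 - 25)*(-29) = -22 - 92*(-29) = -22 + 2668 = 2646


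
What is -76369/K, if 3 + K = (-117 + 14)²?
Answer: -76369/10606 ≈ -7.2005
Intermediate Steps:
K = 10606 (K = -3 + (-117 + 14)² = -3 + (-103)² = -3 + 10609 = 10606)
-76369/K = -76369/10606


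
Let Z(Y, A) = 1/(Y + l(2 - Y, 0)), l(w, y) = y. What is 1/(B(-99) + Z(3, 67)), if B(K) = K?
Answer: -3/296 ≈ -0.010135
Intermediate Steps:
Z(Y, A) = 1/Y (Z(Y, A) = 1/(Y + 0) = 1/Y)
1/(B(-99) + Z(3, 67)) = 1/(-99 + 1/3) = 1/(-99 + ⅓) = 1/(-296/3) = -3/296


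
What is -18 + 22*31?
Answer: 664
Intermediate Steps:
-18 + 22*31 = -18 + 682 = 664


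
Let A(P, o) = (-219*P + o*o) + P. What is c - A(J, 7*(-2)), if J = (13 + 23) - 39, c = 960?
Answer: 110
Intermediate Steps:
J = -3 (J = 36 - 39 = -3)
A(P, o) = o² - 218*P (A(P, o) = (-219*P + o²) + P = (o² - 219*P) + P = o² - 218*P)
c - A(J, 7*(-2)) = 960 - ((7*(-2))² - 218*(-3)) = 960 - ((-14)² + 654) = 960 - (196 + 654) = 960 - 1*850 = 960 - 850 = 110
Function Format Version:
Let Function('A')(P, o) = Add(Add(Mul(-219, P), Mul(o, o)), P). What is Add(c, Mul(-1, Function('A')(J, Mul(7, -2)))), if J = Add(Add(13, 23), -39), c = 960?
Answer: 110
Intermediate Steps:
J = -3 (J = Add(36, -39) = -3)
Function('A')(P, o) = Add(Pow(o, 2), Mul(-218, P)) (Function('A')(P, o) = Add(Add(Mul(-219, P), Pow(o, 2)), P) = Add(Add(Pow(o, 2), Mul(-219, P)), P) = Add(Pow(o, 2), Mul(-218, P)))
Add(c, Mul(-1, Function('A')(J, Mul(7, -2)))) = Add(960, Mul(-1, Add(Pow(Mul(7, -2), 2), Mul(-218, -3)))) = Add(960, Mul(-1, Add(Pow(-14, 2), 654))) = Add(960, Mul(-1, Add(196, 654))) = Add(960, Mul(-1, 850)) = Add(960, -850) = 110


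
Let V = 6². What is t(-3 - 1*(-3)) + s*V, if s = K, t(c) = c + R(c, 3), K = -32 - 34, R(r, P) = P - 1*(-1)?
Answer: -2372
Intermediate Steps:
R(r, P) = 1 + P (R(r, P) = P + 1 = 1 + P)
K = -66
t(c) = 4 + c (t(c) = c + (1 + 3) = c + 4 = 4 + c)
s = -66
V = 36
t(-3 - 1*(-3)) + s*V = (4 + (-3 - 1*(-3))) - 66*36 = (4 + (-3 + 3)) - 2376 = (4 + 0) - 2376 = 4 - 2376 = -2372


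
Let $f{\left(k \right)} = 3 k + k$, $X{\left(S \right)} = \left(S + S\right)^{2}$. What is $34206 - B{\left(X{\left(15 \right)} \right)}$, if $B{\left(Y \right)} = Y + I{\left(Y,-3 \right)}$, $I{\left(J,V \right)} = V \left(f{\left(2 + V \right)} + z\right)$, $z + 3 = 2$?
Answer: $33291$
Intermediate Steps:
$z = -1$ ($z = -3 + 2 = -1$)
$X{\left(S \right)} = 4 S^{2}$ ($X{\left(S \right)} = \left(2 S\right)^{2} = 4 S^{2}$)
$f{\left(k \right)} = 4 k$
$I{\left(J,V \right)} = V \left(7 + 4 V\right)$ ($I{\left(J,V \right)} = V \left(4 \left(2 + V\right) - 1\right) = V \left(\left(8 + 4 V\right) - 1\right) = V \left(7 + 4 V\right)$)
$B{\left(Y \right)} = 15 + Y$ ($B{\left(Y \right)} = Y - 3 \left(7 + 4 \left(-3\right)\right) = Y - 3 \left(7 - 12\right) = Y - -15 = Y + 15 = 15 + Y$)
$34206 - B{\left(X{\left(15 \right)} \right)} = 34206 - \left(15 + 4 \cdot 15^{2}\right) = 34206 - \left(15 + 4 \cdot 225\right) = 34206 - \left(15 + 900\right) = 34206 - 915 = 33291$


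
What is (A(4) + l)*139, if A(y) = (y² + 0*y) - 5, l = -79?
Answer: -9452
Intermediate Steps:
A(y) = -5 + y² (A(y) = (y² + 0) - 5 = y² - 5 = -5 + y²)
(A(4) + l)*139 = ((-5 + 4²) - 79)*139 = ((-5 + 16) - 79)*139 = (11 - 79)*139 = -68*139 = -9452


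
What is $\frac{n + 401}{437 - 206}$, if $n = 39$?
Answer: $\frac{40}{21} \approx 1.9048$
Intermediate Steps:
$\frac{n + 401}{437 - 206} = \frac{39 + 401}{437 - 206} = \frac{440}{231} = 440 \cdot \frac{1}{231} = \frac{40}{21}$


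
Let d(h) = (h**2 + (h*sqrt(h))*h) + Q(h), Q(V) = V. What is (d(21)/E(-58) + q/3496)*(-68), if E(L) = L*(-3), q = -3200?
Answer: -1499332/12673 - 4998*sqrt(21)/29 ≈ -908.09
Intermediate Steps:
E(L) = -3*L
d(h) = h + h**2 + h**(5/2) (d(h) = (h**2 + (h*sqrt(h))*h) + h = (h**2 + h**(3/2)*h) + h = (h**2 + h**(5/2)) + h = h + h**2 + h**(5/2))
(d(21)/E(-58) + q/3496)*(-68) = ((21 + 21**2 + 21**(5/2))/((-3*(-58))) - 3200/3496)*(-68) = ((21 + 441 + 441*sqrt(21))/174 - 3200*1/3496)*(-68) = ((462 + 441*sqrt(21))*(1/174) - 400/437)*(-68) = ((77/29 + 147*sqrt(21)/58) - 400/437)*(-68) = (22049/12673 + 147*sqrt(21)/58)*(-68) = -1499332/12673 - 4998*sqrt(21)/29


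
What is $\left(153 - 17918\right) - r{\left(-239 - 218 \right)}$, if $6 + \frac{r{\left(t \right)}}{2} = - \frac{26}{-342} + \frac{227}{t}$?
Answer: $- \frac{1387277939}{78147} \approx -17752.0$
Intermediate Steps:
$r{\left(t \right)} = - \frac{2026}{171} + \frac{454}{t}$ ($r{\left(t \right)} = -12 + 2 \left(- \frac{26}{-342} + \frac{227}{t}\right) = -12 + 2 \left(\left(-26\right) \left(- \frac{1}{342}\right) + \frac{227}{t}\right) = -12 + 2 \left(\frac{13}{171} + \frac{227}{t}\right) = -12 + \left(\frac{26}{171} + \frac{454}{t}\right) = - \frac{2026}{171} + \frac{454}{t}$)
$\left(153 - 17918\right) - r{\left(-239 - 218 \right)} = \left(153 - 17918\right) - \left(- \frac{2026}{171} + \frac{454}{-239 - 218}\right) = -17765 - \left(- \frac{2026}{171} + \frac{454}{-457}\right) = -17765 - \left(- \frac{2026}{171} + 454 \left(- \frac{1}{457}\right)\right) = -17765 - \left(- \frac{2026}{171} - \frac{454}{457}\right) = -17765 - - \frac{1003516}{78147} = -17765 + \frac{1003516}{78147} = - \frac{1387277939}{78147}$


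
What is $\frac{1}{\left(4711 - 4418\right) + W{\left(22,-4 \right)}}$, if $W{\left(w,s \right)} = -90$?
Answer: $\frac{1}{203} \approx 0.0049261$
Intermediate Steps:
$\frac{1}{\left(4711 - 4418\right) + W{\left(22,-4 \right)}} = \frac{1}{\left(4711 - 4418\right) - 90} = \frac{1}{293 - 90} = \frac{1}{203}$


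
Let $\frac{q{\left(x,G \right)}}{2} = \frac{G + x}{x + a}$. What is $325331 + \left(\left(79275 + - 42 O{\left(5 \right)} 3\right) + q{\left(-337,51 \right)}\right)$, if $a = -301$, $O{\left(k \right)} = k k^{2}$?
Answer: $\frac{11276850}{29} \approx 3.8886 \cdot 10^{5}$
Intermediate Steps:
$O{\left(k \right)} = k^{3}$
$q{\left(x,G \right)} = \frac{2 \left(G + x\right)}{-301 + x}$ ($q{\left(x,G \right)} = 2 \frac{G + x}{x - 301} = 2 \frac{G + x}{-301 + x} = \frac{2 \left(G + x\right)}{-301 + x}$)
$325331 + \left(\left(79275 + - 42 O{\left(5 \right)} 3\right) + q{\left(-337,51 \right)}\right) = 325331 + \left(\left(79275 + - 42 \cdot 5^{3} \cdot 3\right) + \frac{2 \left(51 - 337\right)}{-301 - 337}\right) = 325331 + \left(\left(79275 + \left(-42\right) 125 \cdot 3\right) + 2 \frac{1}{-638} \left(-286\right)\right) = 325331 + \left(\left(79275 - 15750\right) + 2 \left(- \frac{1}{638}\right) \left(-286\right)\right) = 325331 + \left(\left(79275 - 15750\right) + \frac{26}{29}\right) = 325331 + \left(63525 + \frac{26}{29}\right) = 325331 + \frac{1842251}{29} = \frac{11276850}{29}$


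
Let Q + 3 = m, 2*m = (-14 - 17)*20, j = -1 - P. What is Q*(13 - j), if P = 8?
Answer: -6886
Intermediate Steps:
j = -9 (j = -1 - 1*8 = -1 - 8 = -9)
m = -310 (m = ((-14 - 17)*20)/2 = (-31*20)/2 = (½)*(-620) = -310)
Q = -313 (Q = -3 - 310 = -313)
Q*(13 - j) = -313*(13 - 1*(-9)) = -313*(13 + 9) = -313*22 = -6886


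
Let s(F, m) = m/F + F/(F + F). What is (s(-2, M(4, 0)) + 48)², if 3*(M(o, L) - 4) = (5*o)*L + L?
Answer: 8649/4 ≈ 2162.3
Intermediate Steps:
M(o, L) = 4 + L/3 + 5*L*o/3 (M(o, L) = 4 + ((5*o)*L + L)/3 = 4 + (5*L*o + L)/3 = 4 + (L + 5*L*o)/3 = 4 + (L/3 + 5*L*o/3) = 4 + L/3 + 5*L*o/3)
s(F, m) = ½ + m/F (s(F, m) = m/F + F/((2*F)) = m/F + F*(1/(2*F)) = m/F + ½ = ½ + m/F)
(s(-2, M(4, 0)) + 48)² = (((4 + (⅓)*0 + (5/3)*0*4) + (½)*(-2))/(-2) + 48)² = (-((4 + 0 + 0) - 1)/2 + 48)² = (-(4 - 1)/2 + 48)² = (-½*3 + 48)² = (-3/2 + 48)² = (93/2)² = 8649/4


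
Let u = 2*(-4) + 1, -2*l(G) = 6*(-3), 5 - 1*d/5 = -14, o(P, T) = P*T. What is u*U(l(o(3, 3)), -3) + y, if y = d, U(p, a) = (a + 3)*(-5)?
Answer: 95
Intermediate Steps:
d = 95 (d = 25 - 5*(-14) = 25 + 70 = 95)
l(G) = 9 (l(G) = -3*(-3) = -½*(-18) = 9)
U(p, a) = -15 - 5*a (U(p, a) = (3 + a)*(-5) = -15 - 5*a)
y = 95
u = -7 (u = -8 + 1 = -7)
u*U(l(o(3, 3)), -3) + y = -7*(-15 - 5*(-3)) + 95 = -7*(-15 + 15) + 95 = -7*0 + 95 = 0 + 95 = 95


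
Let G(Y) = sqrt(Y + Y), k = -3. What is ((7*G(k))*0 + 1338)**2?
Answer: 1790244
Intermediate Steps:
G(Y) = sqrt(2)*sqrt(Y) (G(Y) = sqrt(2*Y) = sqrt(2)*sqrt(Y))
((7*G(k))*0 + 1338)**2 = ((7*(sqrt(2)*sqrt(-3)))*0 + 1338)**2 = ((7*(sqrt(2)*(I*sqrt(3))))*0 + 1338)**2 = ((7*(I*sqrt(6)))*0 + 1338)**2 = ((7*I*sqrt(6))*0 + 1338)**2 = (0 + 1338)**2 = 1338**2 = 1790244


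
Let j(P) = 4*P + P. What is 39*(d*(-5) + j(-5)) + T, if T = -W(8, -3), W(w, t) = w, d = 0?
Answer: -983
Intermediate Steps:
j(P) = 5*P
T = -8 (T = -1*8 = -8)
39*(d*(-5) + j(-5)) + T = 39*(0*(-5) + 5*(-5)) - 8 = 39*(0 - 25) - 8 = 39*(-25) - 8 = -975 - 8 = -983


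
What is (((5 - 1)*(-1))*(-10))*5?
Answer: 200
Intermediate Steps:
(((5 - 1)*(-1))*(-10))*5 = ((4*(-1))*(-10))*5 = -4*(-10)*5 = 40*5 = 200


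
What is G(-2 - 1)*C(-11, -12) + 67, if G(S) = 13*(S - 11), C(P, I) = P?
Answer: 2069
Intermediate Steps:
G(S) = -143 + 13*S (G(S) = 13*(-11 + S) = -143 + 13*S)
G(-2 - 1)*C(-11, -12) + 67 = (-143 + 13*(-2 - 1))*(-11) + 67 = (-143 + 13*(-3))*(-11) + 67 = (-143 - 39)*(-11) + 67 = -182*(-11) + 67 = 2002 + 67 = 2069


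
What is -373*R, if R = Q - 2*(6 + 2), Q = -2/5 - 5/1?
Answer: 39911/5 ≈ 7982.2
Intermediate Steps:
Q = -27/5 (Q = -2*⅕ - 5*1 = -⅖ - 5 = -27/5 ≈ -5.4000)
R = -107/5 (R = -27/5 - 2*(6 + 2) = -27/5 - 2*8 = -27/5 - 16 = -107/5 ≈ -21.400)
-373*R = -373*(-107/5) = 39911/5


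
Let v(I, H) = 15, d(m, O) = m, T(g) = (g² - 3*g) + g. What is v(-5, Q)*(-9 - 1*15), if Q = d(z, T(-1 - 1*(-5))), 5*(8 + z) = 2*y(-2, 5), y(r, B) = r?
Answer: -360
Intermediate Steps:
z = -44/5 (z = -8 + (2*(-2))/5 = -8 + (⅕)*(-4) = -8 - ⅘ = -44/5 ≈ -8.8000)
T(g) = g² - 2*g
Q = -44/5 ≈ -8.8000
v(-5, Q)*(-9 - 1*15) = 15*(-9 - 1*15) = 15*(-9 - 15) = 15*(-24) = -360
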